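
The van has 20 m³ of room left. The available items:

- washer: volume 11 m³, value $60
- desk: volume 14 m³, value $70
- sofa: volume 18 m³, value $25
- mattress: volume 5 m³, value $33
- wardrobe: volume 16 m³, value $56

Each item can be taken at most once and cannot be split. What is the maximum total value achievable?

$103

This is a 0/1 knapsack; check combinations near the capacity.
- desk+mattress: volume 14+5=19, value 70+33=103
- washer+mattress: volume 11+5=16, value 60+33=93
- desk: volume 14, value 70
- washer: volume 11, value 60
Best: $103.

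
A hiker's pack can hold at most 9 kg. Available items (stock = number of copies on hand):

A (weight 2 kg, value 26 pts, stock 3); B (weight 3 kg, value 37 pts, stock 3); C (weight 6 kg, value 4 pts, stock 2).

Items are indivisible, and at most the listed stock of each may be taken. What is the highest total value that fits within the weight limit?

Top feasible selections:
- 3×A + 1×B: weight 9, value 115
- 3×B: weight 9, value 111
- 1×A + 2×B: weight 8, value 100
- 2×A + 1×B: weight 7, value 89
Best: 115 pts.

115 pts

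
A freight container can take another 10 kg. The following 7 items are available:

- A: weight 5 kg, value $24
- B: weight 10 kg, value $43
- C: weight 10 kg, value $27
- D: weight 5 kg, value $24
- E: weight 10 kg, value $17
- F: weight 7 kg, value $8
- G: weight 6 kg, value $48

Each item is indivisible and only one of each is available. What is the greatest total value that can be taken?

Check high-value combinations within 10 kg:
- G: weight 6, value 48
- A+D: weight 5+5=10, value 24+24=48
- B: weight 10, value 43
Best: $48.

$48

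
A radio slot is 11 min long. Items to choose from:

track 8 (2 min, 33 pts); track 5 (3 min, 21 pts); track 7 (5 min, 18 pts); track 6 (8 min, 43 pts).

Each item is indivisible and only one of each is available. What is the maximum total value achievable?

Check high-value combinations within 11 min:
- track 8+track 6: duration 2+8=10, value 33+43=76
- track 8+track 5+track 7: duration 2+3+5=10, value 33+21+18=72
- track 5+track 6: duration 3+8=11, value 21+43=64
- track 8+track 5: duration 2+3=5, value 33+21=54
Best: 76 pts.

76 pts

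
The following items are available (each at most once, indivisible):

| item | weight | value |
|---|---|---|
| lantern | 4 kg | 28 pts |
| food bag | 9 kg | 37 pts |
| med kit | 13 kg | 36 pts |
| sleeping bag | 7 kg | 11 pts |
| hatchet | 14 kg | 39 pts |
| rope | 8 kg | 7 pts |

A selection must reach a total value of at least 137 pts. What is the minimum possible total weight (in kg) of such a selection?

Subsets with value ≥ 137, sorted by total weight:
- lantern+food bag+med kit+hatchet: weight 40, value 140
- lantern+food bag+med kit+sleeping bag+hatchet: weight 47, value 151
- lantern+food bag+med kit+hatchet+rope: weight 48, value 147
- lantern+food bag+med kit+sleeping bag+hatchet+rope: weight 55, value 158
Minimum weight: 40 kg.

40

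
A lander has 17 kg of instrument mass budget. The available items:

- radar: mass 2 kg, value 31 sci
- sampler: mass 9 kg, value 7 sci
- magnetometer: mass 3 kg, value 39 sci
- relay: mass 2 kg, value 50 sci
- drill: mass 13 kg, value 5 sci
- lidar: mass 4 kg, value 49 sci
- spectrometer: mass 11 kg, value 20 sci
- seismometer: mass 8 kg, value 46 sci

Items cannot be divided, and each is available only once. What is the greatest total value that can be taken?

Check high-value combinations within 17 kg:
- magnetometer+relay+lidar+seismometer: mass 3+2+4+8=17, value 39+50+49+46=184
- radar+relay+lidar+seismometer: mass 2+2+4+8=16, value 31+50+49+46=176
- radar+magnetometer+relay+lidar: mass 2+3+2+4=11, value 31+39+50+49=169
- radar+magnetometer+relay+seismometer: mass 2+3+2+8=15, value 31+39+50+46=166
- radar+magnetometer+lidar+seismometer: mass 2+3+4+8=17, value 31+39+49+46=165
Best: 184 sci.

184 sci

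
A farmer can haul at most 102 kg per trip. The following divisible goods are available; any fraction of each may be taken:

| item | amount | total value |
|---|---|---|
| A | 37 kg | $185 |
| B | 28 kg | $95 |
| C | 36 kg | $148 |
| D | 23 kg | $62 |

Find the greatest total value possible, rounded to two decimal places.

430.70

Take in order of value per unit:
- A (185/37 per unit): all 37 → value 185, running total 185.00
- C (148/36 per unit): all 36 → value 148, running total 333.00
- B (95/28 per unit): all 28 → value 95, running total 428.00
- D (62/23 per unit): 1 of 23 → value 1×62/23 = 2.6957, running total 430.70
Total 430.70.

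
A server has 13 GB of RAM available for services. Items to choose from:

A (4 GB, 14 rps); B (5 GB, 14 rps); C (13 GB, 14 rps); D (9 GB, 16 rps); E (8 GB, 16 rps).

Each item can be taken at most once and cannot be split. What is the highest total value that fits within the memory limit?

30 rps

This is a 0/1 knapsack; check combinations near the capacity.
- A+E: memory 4+8=12, value 14+16=30
- A+D: memory 4+9=13, value 14+16=30
- B+E: memory 5+8=13, value 14+16=30
Best: 30 rps.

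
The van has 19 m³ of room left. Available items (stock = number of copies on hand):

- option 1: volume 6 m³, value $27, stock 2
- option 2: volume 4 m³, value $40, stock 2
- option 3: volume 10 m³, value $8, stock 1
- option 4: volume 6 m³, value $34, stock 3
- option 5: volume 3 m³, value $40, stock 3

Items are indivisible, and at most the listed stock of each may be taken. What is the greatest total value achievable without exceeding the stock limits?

Best selections within volume 19 and stock limits:
- 2×option 2 + 3×option 5: volume 17, value 200
- 1×option 2 + 1×option 4 + 3×option 5: volume 19, value 194
- 1×option 1 + 1×option 2 + 3×option 5: volume 19, value 187
Best: $200.

$200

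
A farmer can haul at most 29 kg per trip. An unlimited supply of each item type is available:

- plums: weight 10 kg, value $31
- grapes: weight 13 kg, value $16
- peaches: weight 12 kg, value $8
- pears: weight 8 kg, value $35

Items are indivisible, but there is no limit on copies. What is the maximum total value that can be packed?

$105

Best value-per-unit is pears at 35/8, and filling with it alone uses weight 3×8=24. No mix of the others beats 3×35 = 105.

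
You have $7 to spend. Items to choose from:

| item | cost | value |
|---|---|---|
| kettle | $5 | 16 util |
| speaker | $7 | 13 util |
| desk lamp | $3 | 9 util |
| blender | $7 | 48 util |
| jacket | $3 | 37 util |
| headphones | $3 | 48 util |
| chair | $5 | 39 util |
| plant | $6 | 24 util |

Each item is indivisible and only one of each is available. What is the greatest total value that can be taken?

Check high-value combinations within $7:
- jacket+headphones: cost 3+3=6, value 37+48=85
- desk lamp+headphones: cost 3+3=6, value 9+48=57
- headphones: cost 3, value 48
- blender: cost 7, value 48
Best: 85 util.

85 util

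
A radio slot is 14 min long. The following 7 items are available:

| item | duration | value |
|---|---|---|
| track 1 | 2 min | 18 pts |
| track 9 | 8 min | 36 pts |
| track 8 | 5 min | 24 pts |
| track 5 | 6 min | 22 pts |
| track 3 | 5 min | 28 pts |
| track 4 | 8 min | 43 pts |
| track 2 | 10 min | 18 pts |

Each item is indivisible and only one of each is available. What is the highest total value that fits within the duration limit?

Check high-value combinations within 14 min:
- track 3+track 4: duration 5+8=13, value 28+43=71
- track 1+track 8+track 3: duration 2+5+5=12, value 18+24+28=70
- track 1+track 5+track 3: duration 2+6+5=13, value 18+22+28=68
- track 8+track 4: duration 5+8=13, value 24+43=67
Best: 71 pts.

71 pts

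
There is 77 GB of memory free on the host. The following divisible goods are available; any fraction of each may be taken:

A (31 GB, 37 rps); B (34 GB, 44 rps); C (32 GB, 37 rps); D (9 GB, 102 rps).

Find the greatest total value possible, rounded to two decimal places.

186.47

Take in order of value per unit:
- D (102/9 per unit): all 9 → value 102, running total 102.00
- B (44/34 per unit): all 34 → value 44, running total 146.00
- A (37/31 per unit): all 31 → value 37, running total 183.00
- C (37/32 per unit): 3 of 32 → value 3×37/32 = 3.4688, running total 186.47
Total 186.47.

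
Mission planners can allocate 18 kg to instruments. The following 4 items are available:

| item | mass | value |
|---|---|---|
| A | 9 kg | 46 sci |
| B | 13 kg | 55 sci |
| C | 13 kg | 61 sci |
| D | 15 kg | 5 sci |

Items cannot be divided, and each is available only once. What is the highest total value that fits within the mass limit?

Check high-value combinations within 18 kg:
- C: mass 13, value 61
- B: mass 13, value 55
- A: mass 9, value 46
- D: mass 15, value 5
Best: 61 sci.

61 sci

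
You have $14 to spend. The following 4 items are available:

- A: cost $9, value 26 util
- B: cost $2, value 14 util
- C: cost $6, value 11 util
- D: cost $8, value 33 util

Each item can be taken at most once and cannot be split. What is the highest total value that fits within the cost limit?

47 util

Check high-value combinations within $14:
- B+D: cost 2+8=10, value 14+33=47
- C+D: cost 6+8=14, value 11+33=44
- A+B: cost 9+2=11, value 26+14=40
Best: 47 util.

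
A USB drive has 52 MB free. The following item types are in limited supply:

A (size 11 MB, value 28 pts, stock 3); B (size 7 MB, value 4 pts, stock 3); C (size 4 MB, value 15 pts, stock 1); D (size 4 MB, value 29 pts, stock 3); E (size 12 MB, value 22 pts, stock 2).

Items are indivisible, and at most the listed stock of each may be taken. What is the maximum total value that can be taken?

186 pts

Best selections within size 52 and stock limits:
- 3×A + 1×C + 3×D: size 49, value 186
- 2×A + 1×C + 3×D + 1×E: size 50, value 180
- 3×A + 1×B + 3×D: size 52, value 175
Best: 186 pts.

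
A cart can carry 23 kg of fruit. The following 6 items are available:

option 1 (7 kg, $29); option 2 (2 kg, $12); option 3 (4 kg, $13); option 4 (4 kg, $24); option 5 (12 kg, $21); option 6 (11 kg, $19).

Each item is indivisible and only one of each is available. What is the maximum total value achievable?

$78

Check high-value combinations within 23 kg:
- option 1+option 2+option 3+option 4: weight 7+2+4+4=17, value 29+12+13+24=78
- option 1+option 4+option 5: weight 7+4+12=23, value 29+24+21=74
- option 1+option 4+option 6: weight 7+4+11=22, value 29+24+19=72
- option 2+option 3+option 4+option 5: weight 2+4+4+12=22, value 12+13+24+21=70
- option 2+option 3+option 4+option 6: weight 2+4+4+11=21, value 12+13+24+19=68
Best: $78.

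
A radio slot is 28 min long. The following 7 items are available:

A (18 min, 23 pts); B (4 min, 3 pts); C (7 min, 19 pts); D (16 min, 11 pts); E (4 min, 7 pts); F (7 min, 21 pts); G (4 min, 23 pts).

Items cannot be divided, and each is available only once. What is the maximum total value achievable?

This is a 0/1 knapsack; check combinations near the capacity.
- B+C+E+F+G: duration 4+7+4+7+4=26, value 3+19+7+21+23=73
- C+E+F+G: duration 7+4+7+4=22, value 19+7+21+23=70
- B+C+F+G: duration 4+7+7+4=22, value 3+19+21+23=66
Best: 73 pts.

73 pts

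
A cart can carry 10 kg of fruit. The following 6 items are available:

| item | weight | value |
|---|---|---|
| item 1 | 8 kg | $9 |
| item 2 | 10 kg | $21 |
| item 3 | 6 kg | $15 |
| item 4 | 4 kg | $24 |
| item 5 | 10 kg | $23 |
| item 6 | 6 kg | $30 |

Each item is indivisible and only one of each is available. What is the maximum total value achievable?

$54

This is a 0/1 knapsack; check combinations near the capacity.
- item 4+item 6: weight 4+6=10, value 24+30=54
- item 3+item 4: weight 6+4=10, value 15+24=39
- item 6: weight 6, value 30
Best: $54.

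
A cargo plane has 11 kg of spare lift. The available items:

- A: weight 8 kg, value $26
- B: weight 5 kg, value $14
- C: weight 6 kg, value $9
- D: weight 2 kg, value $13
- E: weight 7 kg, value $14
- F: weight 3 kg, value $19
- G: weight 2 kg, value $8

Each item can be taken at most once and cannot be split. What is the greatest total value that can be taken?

Check high-value combinations within 11 kg:
- B+D+F: weight 5+2+3=10, value 14+13+19=46
- A+F: weight 8+3=11, value 26+19=45
- B+F+G: weight 5+3+2=10, value 14+19+8=41
- C+D+F: weight 6+2+3=11, value 9+13+19=41
- D+F+G: weight 2+3+2=7, value 13+19+8=40
Best: $46.

$46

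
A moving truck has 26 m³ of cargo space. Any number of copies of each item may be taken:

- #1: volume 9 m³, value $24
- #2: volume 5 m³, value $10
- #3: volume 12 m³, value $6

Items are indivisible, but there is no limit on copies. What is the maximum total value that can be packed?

$58

Best value-per-unit is #1 at 24/9; filling with it alone gives 2×24 = 48.
Optimal mix: 2×#1 + 1×#2 → volume 23, value 58.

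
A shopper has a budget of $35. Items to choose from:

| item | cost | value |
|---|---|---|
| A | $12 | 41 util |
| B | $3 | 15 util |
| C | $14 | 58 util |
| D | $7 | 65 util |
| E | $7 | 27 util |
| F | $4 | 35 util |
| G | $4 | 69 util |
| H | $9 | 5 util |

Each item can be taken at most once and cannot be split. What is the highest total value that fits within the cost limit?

242 util

This is a 0/1 knapsack; check combinations near the capacity.
- B+C+D+F+G: cost 3+14+7+4+4=32, value 15+58+65+35+69=242
- A+D+E+F+G: cost 12+7+7+4+4=34, value 41+65+27+35+69=237
- B+C+D+E+G: cost 3+14+7+7+4=35, value 15+58+65+27+69=234
- C+D+F+G: cost 14+7+4+4=29, value 58+65+35+69=227
Best: 242 util.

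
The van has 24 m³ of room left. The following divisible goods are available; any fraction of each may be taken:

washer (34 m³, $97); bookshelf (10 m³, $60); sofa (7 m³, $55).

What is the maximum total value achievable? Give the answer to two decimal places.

Take in order of value per unit:
- sofa (55/7 per unit): all 7 → value 55, running total 55.00
- bookshelf (60/10 per unit): all 10 → value 60, running total 115.00
- washer (97/34 per unit): 7 of 34 → value 7×97/34 = 19.9706, running total 134.97
Total 134.97.

134.97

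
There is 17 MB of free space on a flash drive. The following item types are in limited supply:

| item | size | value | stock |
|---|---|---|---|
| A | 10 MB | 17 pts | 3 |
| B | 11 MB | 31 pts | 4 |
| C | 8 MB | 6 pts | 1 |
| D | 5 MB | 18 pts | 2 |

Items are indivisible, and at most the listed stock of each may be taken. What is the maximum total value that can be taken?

Top feasible selections:
- 1×B + 1×D: size 16, value 49
- 2×D: size 10, value 36
Best: 49 pts.

49 pts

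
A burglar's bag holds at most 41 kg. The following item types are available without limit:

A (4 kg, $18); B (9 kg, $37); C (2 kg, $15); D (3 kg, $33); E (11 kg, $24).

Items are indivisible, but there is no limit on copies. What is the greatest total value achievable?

$444

Best value-per-unit is D at 33/3; filling with it alone gives 13×33 = 429.
Optimal mix: 1×C + 13×D → weight 41, value 444.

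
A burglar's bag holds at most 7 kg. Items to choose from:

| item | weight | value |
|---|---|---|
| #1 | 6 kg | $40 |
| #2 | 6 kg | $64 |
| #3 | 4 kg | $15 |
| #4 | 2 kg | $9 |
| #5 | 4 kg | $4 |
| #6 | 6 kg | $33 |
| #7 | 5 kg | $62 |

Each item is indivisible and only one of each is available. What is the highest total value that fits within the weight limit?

Check high-value combinations within 7 kg:
- #4+#7: weight 2+5=7, value 9+62=71
- #2: weight 6, value 64
- #7: weight 5, value 62
- #1: weight 6, value 40
- #6: weight 6, value 33
Best: $71.

$71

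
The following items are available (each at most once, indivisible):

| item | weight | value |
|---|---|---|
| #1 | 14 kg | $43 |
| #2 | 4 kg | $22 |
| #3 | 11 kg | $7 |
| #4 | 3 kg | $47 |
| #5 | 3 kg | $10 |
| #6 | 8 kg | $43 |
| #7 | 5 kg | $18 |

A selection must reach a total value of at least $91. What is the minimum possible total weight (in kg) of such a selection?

14

Subsets with value ≥ 91, sorted by total weight:
- #4+#5+#6: weight 14, value 100
- #2+#4+#6: weight 15, value 112
Minimum weight: 14 kg.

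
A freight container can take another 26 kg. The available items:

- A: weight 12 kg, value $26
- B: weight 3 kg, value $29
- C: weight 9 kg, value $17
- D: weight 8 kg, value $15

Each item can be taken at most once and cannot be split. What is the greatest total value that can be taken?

$72

This is a 0/1 knapsack; check combinations near the capacity.
- A+B+C: weight 12+3+9=24, value 26+29+17=72
- A+B+D: weight 12+3+8=23, value 26+29+15=70
- B+C+D: weight 3+9+8=20, value 29+17+15=61
- A+B: weight 12+3=15, value 26+29=55
Best: $72.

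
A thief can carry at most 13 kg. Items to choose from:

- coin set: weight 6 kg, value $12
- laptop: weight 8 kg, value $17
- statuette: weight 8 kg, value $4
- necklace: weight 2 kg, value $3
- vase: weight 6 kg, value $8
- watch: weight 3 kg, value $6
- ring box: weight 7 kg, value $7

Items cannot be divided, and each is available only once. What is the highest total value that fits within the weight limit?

This is a 0/1 knapsack; check combinations near the capacity.
- laptop+necklace+watch: weight 8+2+3=13, value 17+3+6=26
- laptop+watch: weight 8+3=11, value 17+6=23
- coin set+necklace+watch: weight 6+2+3=11, value 12+3+6=21
- laptop+necklace: weight 8+2=10, value 17+3=20
Best: $26.

$26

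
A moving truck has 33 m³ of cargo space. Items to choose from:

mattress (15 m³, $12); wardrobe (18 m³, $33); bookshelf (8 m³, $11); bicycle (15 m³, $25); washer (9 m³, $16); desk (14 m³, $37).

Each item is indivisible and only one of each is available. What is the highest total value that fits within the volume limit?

Check high-value combinations within 33 m³:
- wardrobe+desk: volume 18+14=32, value 33+37=70
- bookshelf+washer+desk: volume 8+9+14=31, value 11+16+37=64
- bicycle+desk: volume 15+14=29, value 25+37=62
Best: $70.

$70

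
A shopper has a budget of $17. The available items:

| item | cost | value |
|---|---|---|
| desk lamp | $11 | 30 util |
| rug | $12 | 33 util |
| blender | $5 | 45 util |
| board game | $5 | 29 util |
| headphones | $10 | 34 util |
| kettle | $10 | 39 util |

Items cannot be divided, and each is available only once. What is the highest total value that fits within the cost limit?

84 util

Check high-value combinations within $17:
- blender+kettle: cost 5+10=15, value 45+39=84
- blender+headphones: cost 5+10=15, value 45+34=79
- rug+blender: cost 12+5=17, value 33+45=78
- desk lamp+blender: cost 11+5=16, value 30+45=75
Best: 84 util.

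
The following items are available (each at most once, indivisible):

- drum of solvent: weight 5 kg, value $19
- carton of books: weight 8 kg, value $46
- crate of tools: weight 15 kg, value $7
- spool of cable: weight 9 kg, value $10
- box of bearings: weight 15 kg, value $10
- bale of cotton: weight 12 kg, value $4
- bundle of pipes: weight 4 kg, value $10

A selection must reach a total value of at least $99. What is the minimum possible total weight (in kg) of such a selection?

Subsets with value ≥ 99, sorted by total weight:
- drum of solvent+carton of books+spool of cable+box of bearings+bale of cotton+bundle of pipes: weight 53, value 99
- drum of solvent+carton of books+crate of tools+spool of cable+box of bearings+bundle of pipes: weight 56, value 102
- drum of solvent+carton of books+crate of tools+spool of cable+box of bearings+bale of cotton+bundle of pipes: weight 68, value 106
Minimum weight: 53 kg.

53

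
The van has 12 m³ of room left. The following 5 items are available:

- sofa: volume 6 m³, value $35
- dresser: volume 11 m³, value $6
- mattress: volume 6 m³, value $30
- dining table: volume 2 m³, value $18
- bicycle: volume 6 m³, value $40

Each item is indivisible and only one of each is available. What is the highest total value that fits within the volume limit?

This is a 0/1 knapsack; check combinations near the capacity.
- sofa+bicycle: volume 6+6=12, value 35+40=75
- mattress+bicycle: volume 6+6=12, value 30+40=70
- sofa+mattress: volume 6+6=12, value 35+30=65
- dining table+bicycle: volume 2+6=8, value 18+40=58
Best: $75.

$75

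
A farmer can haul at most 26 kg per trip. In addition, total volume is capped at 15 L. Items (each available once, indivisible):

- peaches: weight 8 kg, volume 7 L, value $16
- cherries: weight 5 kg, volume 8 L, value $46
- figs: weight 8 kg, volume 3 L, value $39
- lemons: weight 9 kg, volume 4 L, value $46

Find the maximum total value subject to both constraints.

Feasible sets respecting both limits:
- cherries+figs+lemons: weight 22, volume 15, value 131
- peaches+figs+lemons: weight 25, volume 14, value 101
- cherries+lemons: weight 14, volume 12, value 92
- cherries+figs: weight 13, volume 11, value 85
Best: $131.

$131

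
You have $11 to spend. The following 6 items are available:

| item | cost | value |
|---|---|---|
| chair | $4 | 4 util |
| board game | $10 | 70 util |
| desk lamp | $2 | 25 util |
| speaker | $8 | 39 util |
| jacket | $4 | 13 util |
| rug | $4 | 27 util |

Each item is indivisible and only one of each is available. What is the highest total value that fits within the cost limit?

Check high-value combinations within $11:
- board game: cost 10, value 70
- desk lamp+jacket+rug: cost 2+4+4=10, value 25+13+27=65
- desk lamp+speaker: cost 2+8=10, value 25+39=64
- chair+desk lamp+rug: cost 4+2+4=10, value 4+25+27=56
Best: 70 util.

70 util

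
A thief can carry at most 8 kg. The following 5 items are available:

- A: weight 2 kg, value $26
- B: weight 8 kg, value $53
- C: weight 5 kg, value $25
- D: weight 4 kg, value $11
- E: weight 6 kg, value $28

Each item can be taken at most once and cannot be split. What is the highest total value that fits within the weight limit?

$54

Check high-value combinations within 8 kg:
- A+E: weight 2+6=8, value 26+28=54
- B: weight 8, value 53
- A+C: weight 2+5=7, value 26+25=51
- A+D: weight 2+4=6, value 26+11=37
Best: $54.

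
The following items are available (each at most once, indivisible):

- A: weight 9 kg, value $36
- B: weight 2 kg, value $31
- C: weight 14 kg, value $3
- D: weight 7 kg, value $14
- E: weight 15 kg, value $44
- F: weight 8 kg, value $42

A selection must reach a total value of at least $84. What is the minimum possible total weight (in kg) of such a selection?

Subsets with value ≥ 84, sorted by total weight:
- B+D+F: weight 17, value 87
- A+B+F: weight 19, value 109
Minimum weight: 17 kg.

17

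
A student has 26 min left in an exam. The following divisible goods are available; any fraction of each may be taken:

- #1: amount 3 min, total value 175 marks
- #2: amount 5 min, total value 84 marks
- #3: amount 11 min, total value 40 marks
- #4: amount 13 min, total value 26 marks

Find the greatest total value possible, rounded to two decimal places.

313.00

Take in order of value per unit:
- #1 (175/3 per unit): all 3 → value 175, running total 175.00
- #2 (84/5 per unit): all 5 → value 84, running total 259.00
- #3 (40/11 per unit): all 11 → value 40, running total 299.00
- #4 (26/13 per unit): 7 of 13 → value 7×26/13 = 14.0000, running total 313.00
Total 313.00.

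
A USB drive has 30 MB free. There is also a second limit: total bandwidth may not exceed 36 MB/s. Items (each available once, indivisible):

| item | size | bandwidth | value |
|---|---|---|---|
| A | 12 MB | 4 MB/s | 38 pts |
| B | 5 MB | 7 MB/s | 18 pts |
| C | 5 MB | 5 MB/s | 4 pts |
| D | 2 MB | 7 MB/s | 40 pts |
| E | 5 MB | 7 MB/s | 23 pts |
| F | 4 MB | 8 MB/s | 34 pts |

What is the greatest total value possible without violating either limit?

153 pts

Feasible sets respecting both limits:
- A+B+D+E+F: size 28, bandwidth 33, value 153
- A+C+D+E+F: size 28, bandwidth 31, value 139
- A+D+E+F: size 23, bandwidth 26, value 135
Best: 153 pts.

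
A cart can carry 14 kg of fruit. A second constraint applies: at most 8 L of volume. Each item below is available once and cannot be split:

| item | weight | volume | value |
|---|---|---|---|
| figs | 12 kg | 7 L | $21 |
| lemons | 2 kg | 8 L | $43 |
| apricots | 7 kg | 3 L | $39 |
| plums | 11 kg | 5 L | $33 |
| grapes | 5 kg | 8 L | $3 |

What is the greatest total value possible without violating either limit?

Feasible sets respecting both limits:
- lemons: weight 2, volume 8, value 43
- apricots: weight 7, volume 3, value 39
- plums: weight 11, volume 5, value 33
Best: $43.

$43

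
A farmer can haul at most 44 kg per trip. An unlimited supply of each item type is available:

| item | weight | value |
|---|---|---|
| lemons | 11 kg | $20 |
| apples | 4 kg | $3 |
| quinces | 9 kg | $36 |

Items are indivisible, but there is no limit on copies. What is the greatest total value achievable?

Best value-per-unit is quinces at 36/9; filling with it alone gives 4×36 = 144.
Optimal mix: 2×apples + 4×quinces → weight 44, value 150.

$150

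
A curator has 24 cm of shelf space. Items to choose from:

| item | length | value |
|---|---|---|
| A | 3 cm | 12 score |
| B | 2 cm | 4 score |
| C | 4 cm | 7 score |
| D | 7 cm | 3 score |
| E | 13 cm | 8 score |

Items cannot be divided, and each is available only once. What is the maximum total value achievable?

This is a 0/1 knapsack; check combinations near the capacity.
- A+B+C+E: length 3+2+4+13=22, value 12+4+7+8=31
- A+C+E: length 3+4+13=20, value 12+7+8=27
- A+B+C+D: length 3+2+4+7=16, value 12+4+7+3=26
Best: 31 score.

31 score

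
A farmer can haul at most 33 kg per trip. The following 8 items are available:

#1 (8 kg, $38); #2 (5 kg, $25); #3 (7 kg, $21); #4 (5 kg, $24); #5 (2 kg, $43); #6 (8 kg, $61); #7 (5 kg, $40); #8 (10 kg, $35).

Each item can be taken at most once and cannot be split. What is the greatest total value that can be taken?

Check high-value combinations within 33 kg:
- #1+#2+#4+#5+#6+#7: weight 8+5+5+2+8+5=33, value 38+25+24+43+61+40=231
- #1+#5+#6+#7+#8: weight 8+2+8+5+10=33, value 38+43+61+40+35=217
- #2+#3+#4+#5+#6+#7: weight 5+7+5+2+8+5=32, value 25+21+24+43+61+40=214
- #1+#2+#5+#6+#7: weight 8+5+2+8+5=28, value 38+25+43+61+40=207
Best: $231.

$231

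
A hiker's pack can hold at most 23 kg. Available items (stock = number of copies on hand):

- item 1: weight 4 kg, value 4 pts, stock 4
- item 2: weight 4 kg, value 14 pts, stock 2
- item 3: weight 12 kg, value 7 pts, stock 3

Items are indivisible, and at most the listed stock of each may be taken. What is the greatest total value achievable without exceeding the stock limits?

40 pts

Best selections within weight 23 and stock limits:
- 3×item 1 + 2×item 2: weight 20, value 40
- 2×item 1 + 2×item 2: weight 16, value 36
- 2×item 2 + 1×item 3: weight 20, value 35
- 1×item 1 + 2×item 2: weight 12, value 32
Best: 40 pts.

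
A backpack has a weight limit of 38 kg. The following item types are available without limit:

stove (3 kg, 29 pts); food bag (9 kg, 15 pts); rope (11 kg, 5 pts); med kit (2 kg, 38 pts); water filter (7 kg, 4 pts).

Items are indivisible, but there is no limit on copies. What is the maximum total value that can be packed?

722 pts

Best value-per-unit is med kit at 38/2, and filling with it alone uses weight 19×2=38. No mix of the others beats 19×38 = 722.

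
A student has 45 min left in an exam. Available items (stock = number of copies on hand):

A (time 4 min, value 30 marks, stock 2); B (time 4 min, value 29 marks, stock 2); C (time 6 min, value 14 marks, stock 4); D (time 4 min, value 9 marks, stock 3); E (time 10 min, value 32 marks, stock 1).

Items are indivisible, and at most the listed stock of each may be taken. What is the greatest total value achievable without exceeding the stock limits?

Best selections within time 45 and stock limits:
- 2×A + 2×B + 3×C + 1×E: time 44, value 192
- 2×A + 2×B + 1×C + 3×D + 1×E: time 44, value 191
- 2×A + 2×B + 2×C + 1×D + 1×E: time 42, value 187
Best: 192 marks.

192 marks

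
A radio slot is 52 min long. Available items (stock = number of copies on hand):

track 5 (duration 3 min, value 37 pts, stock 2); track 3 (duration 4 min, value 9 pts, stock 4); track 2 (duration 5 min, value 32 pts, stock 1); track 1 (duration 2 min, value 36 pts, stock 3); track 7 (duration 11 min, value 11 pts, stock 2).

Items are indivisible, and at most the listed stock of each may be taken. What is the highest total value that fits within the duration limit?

Top feasible selections:
- 2×track 5 + 3×track 3 + 1×track 2 + 3×track 1 + 2×track 7: duration 51, value 263
- 2×track 5 + 4×track 3 + 1×track 2 + 3×track 1 + 1×track 7: duration 44, value 261
- 2×track 5 + 2×track 3 + 1×track 2 + 3×track 1 + 2×track 7: duration 47, value 254
- 2×track 5 + 3×track 3 + 1×track 2 + 3×track 1 + 1×track 7: duration 40, value 252
Best: 263 pts.

263 pts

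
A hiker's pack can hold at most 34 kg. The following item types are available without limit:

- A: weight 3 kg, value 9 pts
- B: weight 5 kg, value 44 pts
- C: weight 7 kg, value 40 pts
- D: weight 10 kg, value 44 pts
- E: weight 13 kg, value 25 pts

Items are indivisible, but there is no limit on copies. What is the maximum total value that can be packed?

273 pts

Best value-per-unit is B at 44/5; filling with it alone gives 6×44 = 264.
Optimal mix: 1×A + 6×B → weight 33, value 273.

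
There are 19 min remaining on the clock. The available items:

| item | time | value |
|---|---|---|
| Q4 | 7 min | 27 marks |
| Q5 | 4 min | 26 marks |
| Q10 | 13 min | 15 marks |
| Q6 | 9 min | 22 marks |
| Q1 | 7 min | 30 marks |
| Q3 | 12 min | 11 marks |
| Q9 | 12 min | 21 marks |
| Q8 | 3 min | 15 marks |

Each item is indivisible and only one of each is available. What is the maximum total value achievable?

83 marks

Check high-value combinations within 19 min:
- Q4+Q5+Q1: time 7+4+7=18, value 27+26+30=83
- Q4+Q1+Q8: time 7+7+3=17, value 27+30+15=72
- Q5+Q1+Q8: time 4+7+3=14, value 26+30+15=71
Best: 83 marks.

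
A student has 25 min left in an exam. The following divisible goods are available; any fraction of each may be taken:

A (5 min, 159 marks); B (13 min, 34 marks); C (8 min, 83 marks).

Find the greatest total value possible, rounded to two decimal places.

Take in order of value per unit:
- A (159/5 per unit): all 5 → value 159, running total 159.00
- C (83/8 per unit): all 8 → value 83, running total 242.00
- B (34/13 per unit): 12 of 13 → value 12×34/13 = 31.3846, running total 273.38
Total 273.38.

273.38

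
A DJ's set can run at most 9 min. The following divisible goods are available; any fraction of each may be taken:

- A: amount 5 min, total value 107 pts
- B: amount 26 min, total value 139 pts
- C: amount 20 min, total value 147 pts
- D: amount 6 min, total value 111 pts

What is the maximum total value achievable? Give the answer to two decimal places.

Take in order of value per unit:
- A (107/5 per unit): all 5 → value 107, running total 107.00
- D (111/6 per unit): 4 of 6 → value 4×111/6 = 74.0000, running total 181.00
Total 181.00.

181.00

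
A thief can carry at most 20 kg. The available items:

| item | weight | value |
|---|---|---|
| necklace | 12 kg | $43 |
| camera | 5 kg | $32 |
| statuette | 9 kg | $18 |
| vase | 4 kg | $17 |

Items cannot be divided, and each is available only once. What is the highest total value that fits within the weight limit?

Check high-value combinations within 20 kg:
- necklace+camera: weight 12+5=17, value 43+32=75
- camera+statuette+vase: weight 5+9+4=18, value 32+18+17=67
- necklace+vase: weight 12+4=16, value 43+17=60
- camera+statuette: weight 5+9=14, value 32+18=50
- camera+vase: weight 5+4=9, value 32+17=49
Best: $75.

$75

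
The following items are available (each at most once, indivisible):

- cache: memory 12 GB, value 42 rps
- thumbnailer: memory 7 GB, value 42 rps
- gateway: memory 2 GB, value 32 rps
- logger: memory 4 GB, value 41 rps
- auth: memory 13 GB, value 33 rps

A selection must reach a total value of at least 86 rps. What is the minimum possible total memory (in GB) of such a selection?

13

Subsets with value ≥ 86, sorted by total memory:
- thumbnailer+gateway+logger: memory 13, value 115
- cache+gateway+logger: memory 18, value 115
- gateway+logger+auth: memory 19, value 106
- cache+thumbnailer+gateway: memory 21, value 116
Minimum memory: 13 GB.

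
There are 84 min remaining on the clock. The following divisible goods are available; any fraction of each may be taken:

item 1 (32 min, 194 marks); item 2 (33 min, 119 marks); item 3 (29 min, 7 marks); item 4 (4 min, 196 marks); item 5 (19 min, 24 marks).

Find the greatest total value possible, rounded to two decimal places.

Take in order of value per unit:
- item 4 (196/4 per unit): all 4 → value 196, running total 196.00
- item 1 (194/32 per unit): all 32 → value 194, running total 390.00
- item 2 (119/33 per unit): all 33 → value 119, running total 509.00
- item 5 (24/19 per unit): 15 of 19 → value 15×24/19 = 18.9474, running total 527.95
Total 527.95.

527.95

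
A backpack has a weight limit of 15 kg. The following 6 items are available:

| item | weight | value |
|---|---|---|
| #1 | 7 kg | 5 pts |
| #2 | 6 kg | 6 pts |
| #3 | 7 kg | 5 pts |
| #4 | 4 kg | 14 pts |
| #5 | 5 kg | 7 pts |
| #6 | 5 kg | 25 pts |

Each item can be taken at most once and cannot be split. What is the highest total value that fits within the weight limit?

46 pts

This is a 0/1 knapsack; check combinations near the capacity.
- #4+#5+#6: weight 4+5+5=14, value 14+7+25=46
- #2+#4+#6: weight 6+4+5=15, value 6+14+25=45
- #4+#6: weight 4+5=9, value 14+25=39
- #5+#6: weight 5+5=10, value 7+25=32
Best: 46 pts.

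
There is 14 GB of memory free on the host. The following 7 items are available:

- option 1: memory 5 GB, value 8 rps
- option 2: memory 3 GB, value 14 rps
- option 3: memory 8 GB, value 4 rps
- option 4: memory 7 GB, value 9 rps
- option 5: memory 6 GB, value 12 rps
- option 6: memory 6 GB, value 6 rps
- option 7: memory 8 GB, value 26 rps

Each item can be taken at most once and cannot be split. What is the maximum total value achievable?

This is a 0/1 knapsack; check combinations near the capacity.
- option 2+option 7: memory 3+8=11, value 14+26=40
- option 5+option 7: memory 6+8=14, value 12+26=38
- option 1+option 7: memory 5+8=13, value 8+26=34
- option 1+option 2+option 5: memory 5+3+6=14, value 8+14+12=34
Best: 40 rps.

40 rps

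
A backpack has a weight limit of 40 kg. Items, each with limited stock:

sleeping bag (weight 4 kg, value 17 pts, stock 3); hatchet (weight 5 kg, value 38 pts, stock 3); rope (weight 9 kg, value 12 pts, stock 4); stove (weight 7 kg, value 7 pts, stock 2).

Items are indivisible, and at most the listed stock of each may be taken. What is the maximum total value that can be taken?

Top feasible selections:
- 3×sleeping bag + 3×hatchet + 1×rope: weight 36, value 177
- 3×sleeping bag + 3×hatchet + 1×stove: weight 34, value 172
- 2×sleeping bag + 3×hatchet + 1×rope + 1×stove: weight 39, value 167
- 3×sleeping bag + 3×hatchet: weight 27, value 165
Best: 177 pts.

177 pts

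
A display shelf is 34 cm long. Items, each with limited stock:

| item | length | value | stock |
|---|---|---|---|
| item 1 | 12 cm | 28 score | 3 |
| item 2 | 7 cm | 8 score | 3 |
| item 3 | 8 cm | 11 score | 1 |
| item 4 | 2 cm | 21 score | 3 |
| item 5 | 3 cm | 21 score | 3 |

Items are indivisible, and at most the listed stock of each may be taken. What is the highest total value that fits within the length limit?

162 score

Best selections within length 34 and stock limits:
- 1×item 1 + 1×item 2 + 3×item 4 + 3×item 5: length 34, value 162
- 1×item 1 + 3×item 4 + 3×item 5: length 27, value 154
- 1×item 2 + 1×item 3 + 3×item 4 + 3×item 5: length 30, value 145
Best: 162 score.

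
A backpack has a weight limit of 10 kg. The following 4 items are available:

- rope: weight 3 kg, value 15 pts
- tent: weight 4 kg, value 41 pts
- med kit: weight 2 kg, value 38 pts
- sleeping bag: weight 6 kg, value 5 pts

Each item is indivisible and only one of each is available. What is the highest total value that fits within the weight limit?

94 pts

This is a 0/1 knapsack; check combinations near the capacity.
- rope+tent+med kit: weight 3+4+2=9, value 15+41+38=94
- tent+med kit: weight 4+2=6, value 41+38=79
- rope+tent: weight 3+4=7, value 15+41=56
- rope+med kit: weight 3+2=5, value 15+38=53
- tent+sleeping bag: weight 4+6=10, value 41+5=46
Best: 94 pts.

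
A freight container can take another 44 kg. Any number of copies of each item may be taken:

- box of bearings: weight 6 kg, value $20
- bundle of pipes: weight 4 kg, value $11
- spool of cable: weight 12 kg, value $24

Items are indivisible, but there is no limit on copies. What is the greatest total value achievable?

Best value-per-unit is box of bearings at 20/6; filling with it alone gives 7×20 = 140.
Optimal mix: 6×box of bearings + 2×bundle of pipes → weight 44, value 142.

$142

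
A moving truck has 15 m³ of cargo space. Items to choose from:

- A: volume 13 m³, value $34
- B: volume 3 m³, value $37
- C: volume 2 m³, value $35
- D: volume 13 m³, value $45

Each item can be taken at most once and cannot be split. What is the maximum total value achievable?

$80

Check high-value combinations within 15 m³:
- C+D: volume 2+13=15, value 35+45=80
- B+C: volume 3+2=5, value 37+35=72
- A+C: volume 13+2=15, value 34+35=69
Best: $80.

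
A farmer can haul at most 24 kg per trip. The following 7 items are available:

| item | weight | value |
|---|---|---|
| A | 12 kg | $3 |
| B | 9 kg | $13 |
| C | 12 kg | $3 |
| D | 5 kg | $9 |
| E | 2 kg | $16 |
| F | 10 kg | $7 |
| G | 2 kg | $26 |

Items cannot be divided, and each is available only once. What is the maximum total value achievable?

This is a 0/1 knapsack; check combinations near the capacity.
- B+D+E+G: weight 9+5+2+2=18, value 13+9+16+26=64
- B+E+F+G: weight 9+2+10+2=23, value 13+16+7+26=62
- D+E+F+G: weight 5+2+10+2=19, value 9+16+7+26=58
- B+E+G: weight 9+2+2=13, value 13+16+26=55
Best: $64.

$64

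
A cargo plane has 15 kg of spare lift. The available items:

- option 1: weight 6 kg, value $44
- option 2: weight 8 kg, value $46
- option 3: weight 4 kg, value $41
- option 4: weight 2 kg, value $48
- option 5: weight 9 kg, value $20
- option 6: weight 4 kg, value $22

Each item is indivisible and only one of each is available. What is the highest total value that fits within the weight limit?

Check high-value combinations within 15 kg:
- option 2+option 3+option 4: weight 8+4+2=14, value 46+41+48=135
- option 1+option 3+option 4: weight 6+4+2=12, value 44+41+48=133
- option 2+option 4+option 6: weight 8+2+4=14, value 46+48+22=116
- option 1+option 4+option 6: weight 6+2+4=12, value 44+48+22=114
- option 3+option 4+option 6: weight 4+2+4=10, value 41+48+22=111
Best: $135.

$135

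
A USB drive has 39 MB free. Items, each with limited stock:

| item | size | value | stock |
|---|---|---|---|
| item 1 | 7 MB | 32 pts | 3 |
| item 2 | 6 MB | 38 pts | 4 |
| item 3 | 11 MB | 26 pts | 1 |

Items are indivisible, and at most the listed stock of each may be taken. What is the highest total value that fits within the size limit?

216 pts

Top feasible selections:
- 2×item 1 + 4×item 2: size 38, value 216
- 3×item 1 + 3×item 2: size 39, value 210
Best: 216 pts.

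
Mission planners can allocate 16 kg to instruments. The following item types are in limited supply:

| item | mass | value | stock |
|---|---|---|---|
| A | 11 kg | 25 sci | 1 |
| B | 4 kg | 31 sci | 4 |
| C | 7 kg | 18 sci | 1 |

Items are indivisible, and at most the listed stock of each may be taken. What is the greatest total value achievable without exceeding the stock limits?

124 sci

Top feasible selections:
- 4×B: mass 16, value 124
- 3×B: mass 12, value 93
- 2×B + 1×C: mass 15, value 80
Best: 124 sci.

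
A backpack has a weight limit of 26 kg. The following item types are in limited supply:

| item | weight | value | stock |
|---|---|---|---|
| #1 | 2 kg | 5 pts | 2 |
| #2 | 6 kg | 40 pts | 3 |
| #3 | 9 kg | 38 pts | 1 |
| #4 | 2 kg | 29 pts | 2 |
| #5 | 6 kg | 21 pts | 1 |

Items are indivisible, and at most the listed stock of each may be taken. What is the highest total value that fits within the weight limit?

Top feasible selections:
- 2×#1 + 3×#2 + 2×#4: weight 26, value 188
- 1×#1 + 3×#2 + 2×#4: weight 24, value 183
- 3×#2 + 2×#4: weight 22, value 178
Best: 188 pts.

188 pts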